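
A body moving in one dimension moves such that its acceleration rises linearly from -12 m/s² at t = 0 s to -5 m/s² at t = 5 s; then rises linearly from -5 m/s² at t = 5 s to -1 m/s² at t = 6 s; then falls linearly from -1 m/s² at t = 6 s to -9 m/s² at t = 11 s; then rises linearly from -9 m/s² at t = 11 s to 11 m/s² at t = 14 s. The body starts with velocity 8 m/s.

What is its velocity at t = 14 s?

Δv equals the area under the a-t graph; then v = v₀ + Δv.
0–5 s: ½(-12 + -5)(5) = -42.5 m/s
5–6 s: ½(-5 + -1)(1) = -3 m/s
6–11 s: ½(-1 + -9)(5) = -25 m/s
11–14 s: ½(-9 + 11)(3) = 3 m/s
Δv = -67.5 m/s, so v(14) = 8 + (-67.5) = -59.5 m/s.

-59.5 m/s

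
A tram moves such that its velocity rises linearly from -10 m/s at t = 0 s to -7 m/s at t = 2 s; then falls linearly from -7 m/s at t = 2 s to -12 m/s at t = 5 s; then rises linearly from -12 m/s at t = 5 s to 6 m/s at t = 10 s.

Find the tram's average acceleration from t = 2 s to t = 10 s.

Average acceleration = Δv/Δt = (6 − -7)/(10 − 2) = 1.625 m/s².

1.625 m/s²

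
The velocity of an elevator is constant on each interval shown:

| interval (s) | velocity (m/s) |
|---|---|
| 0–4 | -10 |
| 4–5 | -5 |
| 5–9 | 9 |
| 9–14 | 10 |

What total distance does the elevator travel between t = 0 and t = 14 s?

Total distance travelled is ∫|v| dt — sum the magnitudes of each area piece.
0–4 s: |-10| × 4 = 40 m
4–5 s: |-5| × 1 = 5 m
5–9 s: |9| × 4 = 36 m
9–14 s: |10| × 5 = 50 m
Total distance = 131 m

131 m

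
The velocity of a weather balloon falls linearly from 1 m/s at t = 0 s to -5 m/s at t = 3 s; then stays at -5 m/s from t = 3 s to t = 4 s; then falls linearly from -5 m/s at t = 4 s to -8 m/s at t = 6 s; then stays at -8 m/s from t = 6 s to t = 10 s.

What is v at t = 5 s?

-6.5 m/s

On 4–6 s the graph is linear from -5 to -8 m/s: v(5) = -5 + (-8 − -5)·(5 − 4)/(6 − 4) = -6.5 m/s.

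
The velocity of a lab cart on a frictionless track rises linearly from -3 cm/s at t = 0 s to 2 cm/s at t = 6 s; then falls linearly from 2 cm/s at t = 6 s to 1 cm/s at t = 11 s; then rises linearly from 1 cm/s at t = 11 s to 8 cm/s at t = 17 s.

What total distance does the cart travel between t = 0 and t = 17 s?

42.3 cm

Distance (not displacement) is the total path length: add the absolute areas under v-t.
0–6 s: v = 0 at t = 3.6 s; triangle areas 5.4 + 2.4 = 7.8 cm
6–11 s: |½(2 + 1)(5)| = 7.5 cm
11–17 s: |½(1 + 8)(6)| = 27 cm
Total distance = 42.3 cm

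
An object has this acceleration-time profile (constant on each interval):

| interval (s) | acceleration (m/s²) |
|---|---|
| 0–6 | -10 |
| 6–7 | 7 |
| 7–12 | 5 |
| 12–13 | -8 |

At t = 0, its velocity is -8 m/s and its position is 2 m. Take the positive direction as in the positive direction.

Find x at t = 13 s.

-573 m

On each constant-a segment, Δv = aΔt and Δx = v₀Δt + ½aΔt²; chain segment to segment.
0–6 s: v starts -8 m/s; Δx = -8·6 + ½·-10·6² = -228 m; v ends -68 m/s.
6–7 s: v starts -68 m/s; Δx = -68·1 + ½·7·1² = -64.5 m; v ends -61 m/s.
7–12 s: v starts -61 m/s; Δx = -61·5 + ½·5·5² = -242.5 m; v ends -36 m/s.
12–13 s: v starts -36 m/s; Δx = -36·1 + ½·-8·1² = -40 m; v ends -44 m/s.
x(13) = 2 + Σ Δx = -573 m.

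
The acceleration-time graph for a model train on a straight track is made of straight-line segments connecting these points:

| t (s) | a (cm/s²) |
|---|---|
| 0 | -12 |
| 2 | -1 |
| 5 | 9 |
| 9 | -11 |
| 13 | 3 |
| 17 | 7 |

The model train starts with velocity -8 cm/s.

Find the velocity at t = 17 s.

Δv equals the area under the a-t graph; then v = v₀ + Δv.
0–2 s: ½(-12 + -1)(2) = -13 cm/s
2–5 s: ½(-1 + 9)(3) = 12 cm/s
5–9 s: ½(9 + -11)(4) = -4 cm/s
9–13 s: ½(-11 + 3)(4) = -16 cm/s
13–17 s: ½(3 + 7)(4) = 20 cm/s
Δv = -1 cm/s, so v(17) = -8 + (-1) = -9 cm/s.

-9 cm/s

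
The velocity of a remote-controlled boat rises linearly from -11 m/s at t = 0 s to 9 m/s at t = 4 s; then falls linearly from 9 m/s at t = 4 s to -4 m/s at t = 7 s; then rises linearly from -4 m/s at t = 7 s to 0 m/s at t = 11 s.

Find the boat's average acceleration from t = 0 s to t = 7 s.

Average acceleration = Δv/Δt = (-4 − -11)/(7 − 0) = 1 m/s².

1 m/s²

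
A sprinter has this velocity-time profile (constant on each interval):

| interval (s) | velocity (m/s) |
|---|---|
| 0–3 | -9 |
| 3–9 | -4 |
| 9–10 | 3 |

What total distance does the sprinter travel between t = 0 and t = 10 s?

Total distance travelled is ∫|v| dt — sum the magnitudes of each area piece.
0–3 s: |-9| × 3 = 27 m
3–9 s: |-4| × 6 = 24 m
9–10 s: |3| × 1 = 3 m
Total distance = 54 m

54 m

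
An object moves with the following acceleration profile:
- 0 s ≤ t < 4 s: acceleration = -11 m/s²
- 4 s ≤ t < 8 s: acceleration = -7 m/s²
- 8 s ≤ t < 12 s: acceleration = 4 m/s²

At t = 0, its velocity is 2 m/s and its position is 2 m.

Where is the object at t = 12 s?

On each constant-a segment, Δv = aΔt and Δx = v₀Δt + ½aΔt²; chain segment to segment.
0–4 s: v starts 2 m/s; Δx = 2·4 + ½·-11·4² = -80 m; v ends -42 m/s.
4–8 s: v starts -42 m/s; Δx = -42·4 + ½·-7·4² = -224 m; v ends -70 m/s.
8–12 s: v starts -70 m/s; Δx = -70·4 + ½·4·4² = -248 m; v ends -54 m/s.
x(12) = 2 + Σ Δx = -550 m.

-550 m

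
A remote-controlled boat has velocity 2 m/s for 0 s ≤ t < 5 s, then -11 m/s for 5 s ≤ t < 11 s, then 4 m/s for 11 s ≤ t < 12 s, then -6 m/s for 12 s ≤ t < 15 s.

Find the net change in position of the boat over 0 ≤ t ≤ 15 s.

-70 m

Displacement is the signed area under the v-t curve.
0–5 s: 2 × 5 = 10 m
5–11 s: -11 × 6 = -66 m
11–12 s: 4 × 1 = 4 m
12–15 s: -6 × 3 = -18 m
Net displacement = -70 m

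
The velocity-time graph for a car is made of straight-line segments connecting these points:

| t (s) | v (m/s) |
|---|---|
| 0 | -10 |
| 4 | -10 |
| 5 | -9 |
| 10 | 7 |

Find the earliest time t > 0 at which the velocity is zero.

v changes sign on 5–10 s (from -9 to 7); the graph is linear there, so v = 0 at t = 5 + (9)·(10 − 5)/(7 − -9) = 7.8125 s.

t = 7.8125 s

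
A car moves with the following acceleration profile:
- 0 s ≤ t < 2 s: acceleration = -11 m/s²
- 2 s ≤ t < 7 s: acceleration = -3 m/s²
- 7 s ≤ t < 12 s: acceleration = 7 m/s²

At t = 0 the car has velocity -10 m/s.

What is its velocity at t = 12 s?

-12 m/s

Δv equals the area under the a-t graph; then v = v₀ + Δv.
0–2 s: -11 × 2 = -22 m/s
2–7 s: -3 × 5 = -15 m/s
7–12 s: 7 × 5 = 35 m/s
Δv = -2 m/s, so v(12) = -10 + (-2) = -12 m/s.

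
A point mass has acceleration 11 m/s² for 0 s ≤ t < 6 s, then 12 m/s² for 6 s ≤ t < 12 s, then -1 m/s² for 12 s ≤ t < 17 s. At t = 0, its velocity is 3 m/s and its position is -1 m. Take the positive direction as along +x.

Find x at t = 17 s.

On each constant-a segment, Δv = aΔt and Δx = v₀Δt + ½aΔt²; chain segment to segment.
0–6 s: v starts 3 m/s; Δx = 3·6 + ½·11·6² = 216 m; v ends 69 m/s.
6–12 s: v starts 69 m/s; Δx = 69·6 + ½·12·6² = 630 m; v ends 141 m/s.
12–17 s: v starts 141 m/s; Δx = 141·5 + ½·-1·5² = 692.5 m; v ends 136 m/s.
x(17) = -1 + Σ Δx = 1537.5 m.

1537.5 m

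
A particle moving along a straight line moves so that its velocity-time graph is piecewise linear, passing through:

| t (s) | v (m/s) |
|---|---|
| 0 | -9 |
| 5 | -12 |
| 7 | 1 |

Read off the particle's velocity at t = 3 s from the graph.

-10.8 m/s

On 0–5 s the graph is linear from -9 to -12 m/s: v(3) = -9 + (-12 − -9)·(3 − 0)/(5 − 0) = -10.8 m/s.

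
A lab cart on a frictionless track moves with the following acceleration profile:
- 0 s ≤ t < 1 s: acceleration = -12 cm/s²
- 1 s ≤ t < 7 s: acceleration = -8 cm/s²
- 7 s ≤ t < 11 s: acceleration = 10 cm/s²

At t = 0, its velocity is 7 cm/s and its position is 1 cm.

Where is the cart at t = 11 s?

On each constant-a segment, Δv = aΔt and Δx = v₀Δt + ½aΔt²; chain segment to segment.
0–1 s: v starts 7 cm/s; Δx = 7·1 + ½·-12·1² = 1 cm; v ends -5 cm/s.
1–7 s: v starts -5 cm/s; Δx = -5·6 + ½·-8·6² = -174 cm; v ends -53 cm/s.
7–11 s: v starts -53 cm/s; Δx = -53·4 + ½·10·4² = -132 cm; v ends -13 cm/s.
x(11) = 1 + Σ Δx = -304 cm.

-304 cm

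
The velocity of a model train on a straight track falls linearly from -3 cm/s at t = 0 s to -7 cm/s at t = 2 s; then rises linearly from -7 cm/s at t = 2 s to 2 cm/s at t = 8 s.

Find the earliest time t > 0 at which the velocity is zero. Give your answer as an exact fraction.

v changes sign on 2–8 s (from -7 to 2); the graph is linear there, so v = 0 at t = 2 + (7)·(8 − 2)/(2 − -7) = 20/3 s.

t = 20/3 s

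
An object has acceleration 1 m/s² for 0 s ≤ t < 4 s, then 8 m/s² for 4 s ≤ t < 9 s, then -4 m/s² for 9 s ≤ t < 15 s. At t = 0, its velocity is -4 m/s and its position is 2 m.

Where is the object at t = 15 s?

On each constant-a segment, Δv = aΔt and Δx = v₀Δt + ½aΔt²; chain segment to segment.
0–4 s: v starts -4 m/s; Δx = -4·4 + ½·1·4² = -8 m; v ends 0 m/s.
4–9 s: v starts 0 m/s; Δx = 0·5 + ½·8·5² = 100 m; v ends 40 m/s.
9–15 s: v starts 40 m/s; Δx = 40·6 + ½·-4·6² = 168 m; v ends 16 m/s.
x(15) = 2 + Σ Δx = 262 m.

262 m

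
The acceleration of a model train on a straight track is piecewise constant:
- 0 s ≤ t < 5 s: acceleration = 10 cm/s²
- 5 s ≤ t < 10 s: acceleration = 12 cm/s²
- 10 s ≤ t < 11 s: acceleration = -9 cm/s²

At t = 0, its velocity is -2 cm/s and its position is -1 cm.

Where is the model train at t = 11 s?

607.5 cm

On each constant-a segment, Δv = aΔt and Δx = v₀Δt + ½aΔt²; chain segment to segment.
0–5 s: v starts -2 cm/s; Δx = -2·5 + ½·10·5² = 115 cm; v ends 48 cm/s.
5–10 s: v starts 48 cm/s; Δx = 48·5 + ½·12·5² = 390 cm; v ends 108 cm/s.
10–11 s: v starts 108 cm/s; Δx = 108·1 + ½·-9·1² = 103.5 cm; v ends 99 cm/s.
x(11) = -1 + Σ Δx = 607.5 cm.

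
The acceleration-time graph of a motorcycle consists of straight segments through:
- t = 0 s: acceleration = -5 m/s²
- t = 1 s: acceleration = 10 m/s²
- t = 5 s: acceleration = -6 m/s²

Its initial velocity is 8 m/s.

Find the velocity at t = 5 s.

18.5 m/s

Δv equals the area under the a-t graph; then v = v₀ + Δv.
0–1 s: ½(-5 + 10)(1) = 2.5 m/s
1–5 s: ½(10 + -6)(4) = 8 m/s
Δv = 10.5 m/s, so v(5) = 8 + (10.5) = 18.5 m/s.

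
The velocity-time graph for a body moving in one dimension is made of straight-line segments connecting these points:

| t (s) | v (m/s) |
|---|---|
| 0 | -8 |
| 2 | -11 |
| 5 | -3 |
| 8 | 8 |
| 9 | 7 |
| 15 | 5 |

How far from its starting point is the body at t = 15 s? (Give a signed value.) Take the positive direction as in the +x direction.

11 m

Net displacement equals the area under the velocity-time graph (areas below the axis count negative).
0–2 s: ½(-8 + -11)(2) = -19 m
2–5 s: ½(-11 + -3)(3) = -21 m
5–8 s: ½(-3 + 8)(3) = 7.5 m
8–9 s: ½(8 + 7)(1) = 7.5 m
9–15 s: ½(7 + 5)(6) = 36 m
Net displacement = 11 m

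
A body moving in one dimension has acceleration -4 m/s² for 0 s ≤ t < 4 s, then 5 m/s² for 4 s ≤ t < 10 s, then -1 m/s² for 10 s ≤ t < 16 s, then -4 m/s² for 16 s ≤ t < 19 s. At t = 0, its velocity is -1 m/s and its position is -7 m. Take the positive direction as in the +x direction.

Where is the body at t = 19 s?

On each constant-a segment, Δv = aΔt and Δx = v₀Δt + ½aΔt²; chain segment to segment.
0–4 s: v starts -1 m/s; Δx = -1·4 + ½·-4·4² = -36 m; v ends -17 m/s.
4–10 s: v starts -17 m/s; Δx = -17·6 + ½·5·6² = -12 m; v ends 13 m/s.
10–16 s: v starts 13 m/s; Δx = 13·6 + ½·-1·6² = 60 m; v ends 7 m/s.
16–19 s: v starts 7 m/s; Δx = 7·3 + ½·-4·3² = 3 m; v ends -5 m/s.
x(19) = -7 + Σ Δx = 8 m.

8 m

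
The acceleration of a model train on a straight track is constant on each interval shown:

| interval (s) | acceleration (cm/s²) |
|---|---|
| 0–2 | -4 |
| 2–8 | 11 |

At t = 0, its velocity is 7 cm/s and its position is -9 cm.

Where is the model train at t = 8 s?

189 cm

On each constant-a segment, Δv = aΔt and Δx = v₀Δt + ½aΔt²; chain segment to segment.
0–2 s: v starts 7 cm/s; Δx = 7·2 + ½·-4·2² = 6 cm; v ends -1 cm/s.
2–8 s: v starts -1 cm/s; Δx = -1·6 + ½·11·6² = 192 cm; v ends 65 cm/s.
x(8) = -9 + Σ Δx = 189 cm.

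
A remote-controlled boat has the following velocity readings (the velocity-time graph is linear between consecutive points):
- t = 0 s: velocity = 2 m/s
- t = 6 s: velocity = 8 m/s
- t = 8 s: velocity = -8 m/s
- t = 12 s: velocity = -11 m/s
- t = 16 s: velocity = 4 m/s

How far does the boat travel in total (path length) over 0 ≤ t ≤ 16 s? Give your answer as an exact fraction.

Total distance travelled is ∫|v| dt — sum the magnitudes of each area piece.
0–6 s: |½(2 + 8)(6)| = 30 m
6–8 s: v = 0 at t = 7 s; triangle areas 4 + 4 = 8 m
8–12 s: |½(-8 + -11)(4)| = 38 m
12–16 s: v = 0 at t = 224/15 s; triangle areas 242/15 + 32/15 = 274/15 m
Total distance = 1414/15 m

1414/15 m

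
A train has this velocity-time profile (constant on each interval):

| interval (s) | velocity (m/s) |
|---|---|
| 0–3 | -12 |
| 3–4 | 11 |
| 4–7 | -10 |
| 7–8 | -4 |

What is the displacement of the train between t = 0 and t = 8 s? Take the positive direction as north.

-59 m

Net displacement equals the area under the velocity-time graph (areas below the axis count negative).
0–3 s: -12 × 3 = -36 m
3–4 s: 11 × 1 = 11 m
4–7 s: -10 × 3 = -30 m
7–8 s: -4 × 1 = -4 m
Net displacement = -59 m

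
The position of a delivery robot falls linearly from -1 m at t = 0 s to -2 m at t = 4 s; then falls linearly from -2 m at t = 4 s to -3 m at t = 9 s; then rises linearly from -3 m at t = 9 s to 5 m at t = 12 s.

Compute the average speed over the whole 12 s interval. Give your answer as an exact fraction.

5/6 m/s

Average speed = (total path length)/(elapsed time); on a piecewise-linear x-t graph the path length is Σ|Δx|.
0–4 s: |Δx| = |-2 − -1| = 1 m
4–9 s: |Δx| = |-3 − -2| = 1 m
9–12 s: |Δx| = |5 − -3| = 8 m
Total path = 10 m; average speed = 10/12 = 5/6 m/s.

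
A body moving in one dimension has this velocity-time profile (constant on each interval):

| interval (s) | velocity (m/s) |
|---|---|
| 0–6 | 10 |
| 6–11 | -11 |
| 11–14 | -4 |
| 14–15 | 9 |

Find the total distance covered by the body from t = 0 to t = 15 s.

Total distance travelled is ∫|v| dt — sum the magnitudes of each area piece.
0–6 s: |10| × 6 = 60 m
6–11 s: |-11| × 5 = 55 m
11–14 s: |-4| × 3 = 12 m
14–15 s: |9| × 1 = 9 m
Total distance = 136 m

136 m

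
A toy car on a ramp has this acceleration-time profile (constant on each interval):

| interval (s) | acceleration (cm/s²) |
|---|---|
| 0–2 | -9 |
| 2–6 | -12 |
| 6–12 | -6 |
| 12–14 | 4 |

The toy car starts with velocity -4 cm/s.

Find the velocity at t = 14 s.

-98 cm/s

Δv equals the area under the a-t graph; then v = v₀ + Δv.
0–2 s: -9 × 2 = -18 cm/s
2–6 s: -12 × 4 = -48 cm/s
6–12 s: -6 × 6 = -36 cm/s
12–14 s: 4 × 2 = 8 cm/s
Δv = -94 cm/s, so v(14) = -4 + (-94) = -98 cm/s.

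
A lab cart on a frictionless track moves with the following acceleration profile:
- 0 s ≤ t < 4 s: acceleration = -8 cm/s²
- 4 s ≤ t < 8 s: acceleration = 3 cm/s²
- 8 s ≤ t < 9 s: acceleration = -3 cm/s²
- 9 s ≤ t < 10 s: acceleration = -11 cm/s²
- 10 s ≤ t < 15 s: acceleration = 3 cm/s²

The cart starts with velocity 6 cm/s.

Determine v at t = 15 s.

Δv equals the area under the a-t graph; then v = v₀ + Δv.
0–4 s: -8 × 4 = -32 cm/s
4–8 s: 3 × 4 = 12 cm/s
8–9 s: -3 × 1 = -3 cm/s
9–10 s: -11 × 1 = -11 cm/s
10–15 s: 3 × 5 = 15 cm/s
Δv = -19 cm/s, so v(15) = 6 + (-19) = -13 cm/s.

-13 cm/s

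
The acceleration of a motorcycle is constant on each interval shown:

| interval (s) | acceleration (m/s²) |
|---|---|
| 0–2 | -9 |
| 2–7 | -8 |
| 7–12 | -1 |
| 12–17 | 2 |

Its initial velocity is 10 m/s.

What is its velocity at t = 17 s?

-43 m/s

Δv equals the area under the a-t graph; then v = v₀ + Δv.
0–2 s: -9 × 2 = -18 m/s
2–7 s: -8 × 5 = -40 m/s
7–12 s: -1 × 5 = -5 m/s
12–17 s: 2 × 5 = 10 m/s
Δv = -53 m/s, so v(17) = 10 + (-53) = -43 m/s.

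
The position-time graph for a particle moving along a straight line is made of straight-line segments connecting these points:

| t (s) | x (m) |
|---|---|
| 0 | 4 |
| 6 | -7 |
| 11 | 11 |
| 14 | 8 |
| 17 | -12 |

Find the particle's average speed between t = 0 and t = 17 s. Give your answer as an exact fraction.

52/17 m/s

Average speed = (total path length)/(elapsed time); on a piecewise-linear x-t graph the path length is Σ|Δx|.
0–6 s: |Δx| = |-7 − 4| = 11 m
6–11 s: |Δx| = |11 − -7| = 18 m
11–14 s: |Δx| = |8 − 11| = 3 m
14–17 s: |Δx| = |-12 − 8| = 20 m
Total path = 52 m; average speed = 52/17 = 52/17 m/s.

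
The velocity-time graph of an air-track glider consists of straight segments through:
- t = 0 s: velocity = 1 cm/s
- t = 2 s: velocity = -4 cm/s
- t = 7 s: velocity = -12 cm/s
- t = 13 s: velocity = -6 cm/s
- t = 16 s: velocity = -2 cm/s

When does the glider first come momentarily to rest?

t = 0.4 s

v changes sign on 0–2 s (from 1 to -4); the graph is linear there, so v = 0 at t = 0 + (-1)·(2 − 0)/(-4 − 1) = 0.4 s.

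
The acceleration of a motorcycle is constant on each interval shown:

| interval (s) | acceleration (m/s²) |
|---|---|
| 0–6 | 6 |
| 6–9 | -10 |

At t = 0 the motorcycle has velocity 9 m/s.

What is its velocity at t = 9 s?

15 m/s

Δv equals the area under the a-t graph; then v = v₀ + Δv.
0–6 s: 6 × 6 = 36 m/s
6–9 s: -10 × 3 = -30 m/s
Δv = 6 m/s, so v(9) = 9 + (6) = 15 m/s.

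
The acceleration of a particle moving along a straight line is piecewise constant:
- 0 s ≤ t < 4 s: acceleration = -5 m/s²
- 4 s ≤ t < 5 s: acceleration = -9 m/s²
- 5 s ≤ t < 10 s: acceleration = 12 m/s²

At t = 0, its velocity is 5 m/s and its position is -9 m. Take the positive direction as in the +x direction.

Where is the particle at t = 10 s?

On each constant-a segment, Δv = aΔt and Δx = v₀Δt + ½aΔt²; chain segment to segment.
0–4 s: v starts 5 m/s; Δx = 5·4 + ½·-5·4² = -20 m; v ends -15 m/s.
4–5 s: v starts -15 m/s; Δx = -15·1 + ½·-9·1² = -19.5 m; v ends -24 m/s.
5–10 s: v starts -24 m/s; Δx = -24·5 + ½·12·5² = 30 m; v ends 36 m/s.
x(10) = -9 + Σ Δx = -18.5 m.

-18.5 m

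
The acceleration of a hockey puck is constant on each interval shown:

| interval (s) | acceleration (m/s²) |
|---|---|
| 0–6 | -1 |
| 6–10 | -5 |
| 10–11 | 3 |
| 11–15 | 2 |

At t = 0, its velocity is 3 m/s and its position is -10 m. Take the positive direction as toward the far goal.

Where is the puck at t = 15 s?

On each constant-a segment, Δv = aΔt and Δx = v₀Δt + ½aΔt²; chain segment to segment.
0–6 s: v starts 3 m/s; Δx = 3·6 + ½·-1·6² = 0 m; v ends -3 m/s.
6–10 s: v starts -3 m/s; Δx = -3·4 + ½·-5·4² = -52 m; v ends -23 m/s.
10–11 s: v starts -23 m/s; Δx = -23·1 + ½·3·1² = -21.5 m; v ends -20 m/s.
11–15 s: v starts -20 m/s; Δx = -20·4 + ½·2·4² = -64 m; v ends -12 m/s.
x(15) = -10 + Σ Δx = -147.5 m.

-147.5 m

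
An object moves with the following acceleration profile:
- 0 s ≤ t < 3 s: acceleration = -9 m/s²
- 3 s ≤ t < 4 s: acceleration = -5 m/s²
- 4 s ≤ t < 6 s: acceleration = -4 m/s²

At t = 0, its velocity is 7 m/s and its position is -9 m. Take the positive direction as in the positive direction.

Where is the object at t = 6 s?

On each constant-a segment, Δv = aΔt and Δx = v₀Δt + ½aΔt²; chain segment to segment.
0–3 s: v starts 7 m/s; Δx = 7·3 + ½·-9·3² = -19.5 m; v ends -20 m/s.
3–4 s: v starts -20 m/s; Δx = -20·1 + ½·-5·1² = -22.5 m; v ends -25 m/s.
4–6 s: v starts -25 m/s; Δx = -25·2 + ½·-4·2² = -58 m; v ends -33 m/s.
x(6) = -9 + Σ Δx = -109 m.

-109 m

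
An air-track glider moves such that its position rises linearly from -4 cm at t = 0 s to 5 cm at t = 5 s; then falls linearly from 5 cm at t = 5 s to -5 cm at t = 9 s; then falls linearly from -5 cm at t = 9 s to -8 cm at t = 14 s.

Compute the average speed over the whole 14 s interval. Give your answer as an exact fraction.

11/7 cm/s

Average speed = (total path length)/(elapsed time); on a piecewise-linear x-t graph the path length is Σ|Δx|.
0–5 s: |Δx| = |5 − -4| = 9 cm
5–9 s: |Δx| = |-5 − 5| = 10 cm
9–14 s: |Δx| = |-8 − -5| = 3 cm
Total path = 22 cm; average speed = 22/14 = 11/7 cm/s.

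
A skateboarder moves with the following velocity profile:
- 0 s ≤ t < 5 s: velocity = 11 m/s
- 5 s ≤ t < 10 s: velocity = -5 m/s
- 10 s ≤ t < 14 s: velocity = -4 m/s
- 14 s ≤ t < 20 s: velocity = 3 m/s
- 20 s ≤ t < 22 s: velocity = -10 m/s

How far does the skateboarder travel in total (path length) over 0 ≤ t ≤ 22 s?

Distance (not displacement) is the total path length: add the absolute areas under v-t.
0–5 s: |11| × 5 = 55 m
5–10 s: |-5| × 5 = 25 m
10–14 s: |-4| × 4 = 16 m
14–20 s: |3| × 6 = 18 m
20–22 s: |-10| × 2 = 20 m
Total distance = 134 m

134 m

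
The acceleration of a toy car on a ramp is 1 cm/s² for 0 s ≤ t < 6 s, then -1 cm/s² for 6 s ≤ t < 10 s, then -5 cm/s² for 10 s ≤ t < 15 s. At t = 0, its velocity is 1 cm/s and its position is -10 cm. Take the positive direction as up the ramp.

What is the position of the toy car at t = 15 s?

-13.5 cm

On each constant-a segment, Δv = aΔt and Δx = v₀Δt + ½aΔt²; chain segment to segment.
0–6 s: v starts 1 cm/s; Δx = 1·6 + ½·1·6² = 24 cm; v ends 7 cm/s.
6–10 s: v starts 7 cm/s; Δx = 7·4 + ½·-1·4² = 20 cm; v ends 3 cm/s.
10–15 s: v starts 3 cm/s; Δx = 3·5 + ½·-5·5² = -47.5 cm; v ends -22 cm/s.
x(15) = -10 + Σ Δx = -13.5 cm.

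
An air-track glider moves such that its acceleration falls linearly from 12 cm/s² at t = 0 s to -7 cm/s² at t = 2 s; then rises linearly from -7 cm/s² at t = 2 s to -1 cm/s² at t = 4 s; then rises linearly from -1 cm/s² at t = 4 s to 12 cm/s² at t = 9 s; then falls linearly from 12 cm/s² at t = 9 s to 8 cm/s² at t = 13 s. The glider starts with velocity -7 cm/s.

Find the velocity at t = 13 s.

57.5 cm/s

Δv equals the area under the a-t graph; then v = v₀ + Δv.
0–2 s: ½(12 + -7)(2) = 5 cm/s
2–4 s: ½(-7 + -1)(2) = -8 cm/s
4–9 s: ½(-1 + 12)(5) = 27.5 cm/s
9–13 s: ½(12 + 8)(4) = 40 cm/s
Δv = 64.5 cm/s, so v(13) = -7 + (64.5) = 57.5 cm/s.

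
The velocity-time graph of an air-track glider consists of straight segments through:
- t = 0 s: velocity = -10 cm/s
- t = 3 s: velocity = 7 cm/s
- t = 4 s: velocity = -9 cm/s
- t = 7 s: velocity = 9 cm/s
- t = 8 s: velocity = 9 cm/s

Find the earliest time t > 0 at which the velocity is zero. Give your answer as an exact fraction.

t = 30/17 s

v changes sign on 0–3 s (from -10 to 7); the graph is linear there, so v = 0 at t = 0 + (10)·(3 − 0)/(7 − -10) = 30/17 s.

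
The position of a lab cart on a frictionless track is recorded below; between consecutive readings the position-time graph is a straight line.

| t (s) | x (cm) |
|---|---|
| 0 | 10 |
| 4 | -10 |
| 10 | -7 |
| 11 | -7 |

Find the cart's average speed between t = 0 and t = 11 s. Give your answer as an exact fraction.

Average speed = (total path length)/(elapsed time); on a piecewise-linear x-t graph the path length is Σ|Δx|.
0–4 s: |Δx| = |-10 − 10| = 20 cm
4–10 s: |Δx| = |-7 − -10| = 3 cm
10–11 s: |Δx| = |-7 − -7| = 0 cm
Total path = 23 cm; average speed = 23/11 = 23/11 cm/s.

23/11 cm/s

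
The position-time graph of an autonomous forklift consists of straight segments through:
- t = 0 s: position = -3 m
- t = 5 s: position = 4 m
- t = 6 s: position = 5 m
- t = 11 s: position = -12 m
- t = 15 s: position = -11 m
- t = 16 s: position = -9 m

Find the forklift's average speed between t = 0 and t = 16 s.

Average speed = (total path length)/(elapsed time); on a piecewise-linear x-t graph the path length is Σ|Δx|.
0–5 s: |Δx| = |4 − -3| = 7 m
5–6 s: |Δx| = |5 − 4| = 1 m
6–11 s: |Δx| = |-12 − 5| = 17 m
11–15 s: |Δx| = |-11 − -12| = 1 m
15–16 s: |Δx| = |-9 − -11| = 2 m
Total path = 28 m; average speed = 28/16 = 1.75 m/s.

1.75 m/s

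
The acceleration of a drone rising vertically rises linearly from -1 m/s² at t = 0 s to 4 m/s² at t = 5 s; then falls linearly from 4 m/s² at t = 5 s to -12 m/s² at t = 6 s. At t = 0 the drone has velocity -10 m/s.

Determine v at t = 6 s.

Δv equals the area under the a-t graph; then v = v₀ + Δv.
0–5 s: ½(-1 + 4)(5) = 7.5 m/s
5–6 s: ½(4 + -12)(1) = -4 m/s
Δv = 3.5 m/s, so v(6) = -10 + (3.5) = -6.5 m/s.

-6.5 m/s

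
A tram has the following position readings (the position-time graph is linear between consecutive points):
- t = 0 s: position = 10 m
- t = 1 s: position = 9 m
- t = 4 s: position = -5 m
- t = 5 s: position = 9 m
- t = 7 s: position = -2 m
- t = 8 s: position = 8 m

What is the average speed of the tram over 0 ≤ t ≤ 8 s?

6.25 m/s

Average speed = (total path length)/(elapsed time); on a piecewise-linear x-t graph the path length is Σ|Δx|.
0–1 s: |Δx| = |9 − 10| = 1 m
1–4 s: |Δx| = |-5 − 9| = 14 m
4–5 s: |Δx| = |9 − -5| = 14 m
5–7 s: |Δx| = |-2 − 9| = 11 m
7–8 s: |Δx| = |8 − -2| = 10 m
Total path = 50 m; average speed = 50/8 = 6.25 m/s.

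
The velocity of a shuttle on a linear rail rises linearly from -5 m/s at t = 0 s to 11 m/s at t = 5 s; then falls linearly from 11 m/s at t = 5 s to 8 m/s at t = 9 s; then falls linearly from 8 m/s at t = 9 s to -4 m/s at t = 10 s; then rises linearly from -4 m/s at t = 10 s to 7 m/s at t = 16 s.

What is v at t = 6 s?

On 5–9 s the graph is linear from 11 to 8 m/s: v(6) = 11 + (8 − 11)·(6 − 5)/(9 − 5) = 10.25 m/s.

10.25 m/s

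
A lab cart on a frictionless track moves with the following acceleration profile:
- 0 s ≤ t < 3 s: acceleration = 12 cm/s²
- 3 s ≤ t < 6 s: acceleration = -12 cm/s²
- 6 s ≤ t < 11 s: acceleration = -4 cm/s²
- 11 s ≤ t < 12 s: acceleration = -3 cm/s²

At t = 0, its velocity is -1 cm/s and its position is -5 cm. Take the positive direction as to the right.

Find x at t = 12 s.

On each constant-a segment, Δv = aΔt and Δx = v₀Δt + ½aΔt²; chain segment to segment.
0–3 s: v starts -1 cm/s; Δx = -1·3 + ½·12·3² = 51 cm; v ends 35 cm/s.
3–6 s: v starts 35 cm/s; Δx = 35·3 + ½·-12·3² = 51 cm; v ends -1 cm/s.
6–11 s: v starts -1 cm/s; Δx = -1·5 + ½·-4·5² = -55 cm; v ends -21 cm/s.
11–12 s: v starts -21 cm/s; Δx = -21·1 + ½·-3·1² = -22.5 cm; v ends -24 cm/s.
x(12) = -5 + Σ Δx = 19.5 cm.

19.5 cm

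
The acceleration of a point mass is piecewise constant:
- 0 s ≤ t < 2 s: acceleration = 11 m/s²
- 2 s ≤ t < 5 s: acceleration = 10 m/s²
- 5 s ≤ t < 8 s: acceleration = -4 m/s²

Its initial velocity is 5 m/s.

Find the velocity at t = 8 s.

45 m/s

Δv equals the area under the a-t graph; then v = v₀ + Δv.
0–2 s: 11 × 2 = 22 m/s
2–5 s: 10 × 3 = 30 m/s
5–8 s: -4 × 3 = -12 m/s
Δv = 40 m/s, so v(8) = 5 + (40) = 45 m/s.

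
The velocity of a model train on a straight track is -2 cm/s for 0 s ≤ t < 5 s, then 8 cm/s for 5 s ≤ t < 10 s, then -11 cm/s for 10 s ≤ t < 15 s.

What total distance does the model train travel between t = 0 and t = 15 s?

105 cm

Total distance travelled is ∫|v| dt — sum the magnitudes of each area piece.
0–5 s: |-2| × 5 = 10 cm
5–10 s: |8| × 5 = 40 cm
10–15 s: |-11| × 5 = 55 cm
Total distance = 105 cm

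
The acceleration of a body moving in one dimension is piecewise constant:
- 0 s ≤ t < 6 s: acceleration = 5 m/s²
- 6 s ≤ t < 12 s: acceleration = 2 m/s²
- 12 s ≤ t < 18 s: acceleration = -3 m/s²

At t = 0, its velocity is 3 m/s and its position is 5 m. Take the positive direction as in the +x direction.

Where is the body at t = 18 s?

563 m

On each constant-a segment, Δv = aΔt and Δx = v₀Δt + ½aΔt²; chain segment to segment.
0–6 s: v starts 3 m/s; Δx = 3·6 + ½·5·6² = 108 m; v ends 33 m/s.
6–12 s: v starts 33 m/s; Δx = 33·6 + ½·2·6² = 234 m; v ends 45 m/s.
12–18 s: v starts 45 m/s; Δx = 45·6 + ½·-3·6² = 216 m; v ends 27 m/s.
x(18) = 5 + Σ Δx = 563 m.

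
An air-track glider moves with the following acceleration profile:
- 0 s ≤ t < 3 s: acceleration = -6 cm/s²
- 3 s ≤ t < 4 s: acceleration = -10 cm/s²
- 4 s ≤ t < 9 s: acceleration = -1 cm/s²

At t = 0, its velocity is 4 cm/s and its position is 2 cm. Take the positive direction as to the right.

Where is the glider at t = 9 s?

-164.5 cm

On each constant-a segment, Δv = aΔt and Δx = v₀Δt + ½aΔt²; chain segment to segment.
0–3 s: v starts 4 cm/s; Δx = 4·3 + ½·-6·3² = -15 cm; v ends -14 cm/s.
3–4 s: v starts -14 cm/s; Δx = -14·1 + ½·-10·1² = -19 cm; v ends -24 cm/s.
4–9 s: v starts -24 cm/s; Δx = -24·5 + ½·-1·5² = -132.5 cm; v ends -29 cm/s.
x(9) = 2 + Σ Δx = -164.5 cm.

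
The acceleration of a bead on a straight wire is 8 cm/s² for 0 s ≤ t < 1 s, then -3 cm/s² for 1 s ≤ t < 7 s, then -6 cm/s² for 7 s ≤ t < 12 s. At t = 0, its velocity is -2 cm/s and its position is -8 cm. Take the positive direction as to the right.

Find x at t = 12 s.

-159 cm

On each constant-a segment, Δv = aΔt and Δx = v₀Δt + ½aΔt²; chain segment to segment.
0–1 s: v starts -2 cm/s; Δx = -2·1 + ½·8·1² = 2 cm; v ends 6 cm/s.
1–7 s: v starts 6 cm/s; Δx = 6·6 + ½·-3·6² = -18 cm; v ends -12 cm/s.
7–12 s: v starts -12 cm/s; Δx = -12·5 + ½·-6·5² = -135 cm; v ends -42 cm/s.
x(12) = -8 + Σ Δx = -159 cm.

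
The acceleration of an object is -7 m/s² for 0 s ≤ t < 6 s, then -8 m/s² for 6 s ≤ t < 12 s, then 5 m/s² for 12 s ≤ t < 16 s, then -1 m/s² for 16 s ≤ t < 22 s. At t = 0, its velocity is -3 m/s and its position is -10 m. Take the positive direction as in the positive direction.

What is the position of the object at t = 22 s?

On each constant-a segment, Δv = aΔt and Δx = v₀Δt + ½aΔt²; chain segment to segment.
0–6 s: v starts -3 m/s; Δx = -3·6 + ½·-7·6² = -144 m; v ends -45 m/s.
6–12 s: v starts -45 m/s; Δx = -45·6 + ½·-8·6² = -414 m; v ends -93 m/s.
12–16 s: v starts -93 m/s; Δx = -93·4 + ½·5·4² = -332 m; v ends -73 m/s.
16–22 s: v starts -73 m/s; Δx = -73·6 + ½·-1·6² = -456 m; v ends -79 m/s.
x(22) = -10 + Σ Δx = -1356 m.

-1356 m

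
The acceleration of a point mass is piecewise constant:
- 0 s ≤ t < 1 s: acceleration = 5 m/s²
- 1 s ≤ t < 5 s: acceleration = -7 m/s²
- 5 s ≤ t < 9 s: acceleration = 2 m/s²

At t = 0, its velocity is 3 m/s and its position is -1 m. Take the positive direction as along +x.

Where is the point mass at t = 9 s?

On each constant-a segment, Δv = aΔt and Δx = v₀Δt + ½aΔt²; chain segment to segment.
0–1 s: v starts 3 m/s; Δx = 3·1 + ½·5·1² = 5.5 m; v ends 8 m/s.
1–5 s: v starts 8 m/s; Δx = 8·4 + ½·-7·4² = -24 m; v ends -20 m/s.
5–9 s: v starts -20 m/s; Δx = -20·4 + ½·2·4² = -64 m; v ends -12 m/s.
x(9) = -1 + Σ Δx = -83.5 m.

-83.5 m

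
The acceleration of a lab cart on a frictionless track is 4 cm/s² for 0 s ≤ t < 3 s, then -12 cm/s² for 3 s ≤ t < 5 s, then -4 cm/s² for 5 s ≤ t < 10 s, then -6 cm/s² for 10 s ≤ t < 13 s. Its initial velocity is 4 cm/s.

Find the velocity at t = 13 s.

Δv equals the area under the a-t graph; then v = v₀ + Δv.
0–3 s: 4 × 3 = 12 cm/s
3–5 s: -12 × 2 = -24 cm/s
5–10 s: -4 × 5 = -20 cm/s
10–13 s: -6 × 3 = -18 cm/s
Δv = -50 cm/s, so v(13) = 4 + (-50) = -46 cm/s.

-46 cm/s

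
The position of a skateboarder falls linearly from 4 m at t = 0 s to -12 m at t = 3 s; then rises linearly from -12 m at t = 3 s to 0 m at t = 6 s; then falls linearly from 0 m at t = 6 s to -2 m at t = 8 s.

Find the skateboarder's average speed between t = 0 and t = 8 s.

3.75 m/s

Average speed = (total path length)/(elapsed time); on a piecewise-linear x-t graph the path length is Σ|Δx|.
0–3 s: |Δx| = |-12 − 4| = 16 m
3–6 s: |Δx| = |0 − -12| = 12 m
6–8 s: |Δx| = |-2 − 0| = 2 m
Total path = 30 m; average speed = 30/8 = 3.75 m/s.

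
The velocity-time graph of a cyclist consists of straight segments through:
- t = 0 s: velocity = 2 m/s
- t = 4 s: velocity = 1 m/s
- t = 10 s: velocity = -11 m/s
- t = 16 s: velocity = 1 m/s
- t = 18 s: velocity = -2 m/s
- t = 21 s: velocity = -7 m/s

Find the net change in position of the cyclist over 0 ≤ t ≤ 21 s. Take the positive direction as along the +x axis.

Net displacement equals the area under the velocity-time graph (areas below the axis count negative).
0–4 s: ½(2 + 1)(4) = 6 m
4–10 s: ½(1 + -11)(6) = -30 m
10–16 s: ½(-11 + 1)(6) = -30 m
16–18 s: ½(1 + -2)(2) = -1 m
18–21 s: ½(-2 + -7)(3) = -13.5 m
Net displacement = -68.5 m

-68.5 m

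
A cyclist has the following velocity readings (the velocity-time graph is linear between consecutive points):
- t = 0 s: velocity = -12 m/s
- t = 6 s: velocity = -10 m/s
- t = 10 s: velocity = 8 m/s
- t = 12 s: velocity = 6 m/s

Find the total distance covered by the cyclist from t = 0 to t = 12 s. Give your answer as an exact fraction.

884/9 m

Distance (not displacement) is the total path length: add the absolute areas under v-t.
0–6 s: |½(-12 + -10)(6)| = 66 m
6–10 s: v = 0 at t = 74/9 s; triangle areas 100/9 + 64/9 = 164/9 m
10–12 s: |½(8 + 6)(2)| = 14 m
Total distance = 884/9 m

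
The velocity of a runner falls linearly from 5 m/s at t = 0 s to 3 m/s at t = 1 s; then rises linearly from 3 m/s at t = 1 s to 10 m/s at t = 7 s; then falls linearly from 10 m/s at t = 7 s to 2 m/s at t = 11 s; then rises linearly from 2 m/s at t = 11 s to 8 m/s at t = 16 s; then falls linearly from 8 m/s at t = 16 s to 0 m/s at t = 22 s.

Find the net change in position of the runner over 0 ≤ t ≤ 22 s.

Net displacement equals the area under the velocity-time graph (areas below the axis count negative).
0–1 s: ½(5 + 3)(1) = 4 m
1–7 s: ½(3 + 10)(6) = 39 m
7–11 s: ½(10 + 2)(4) = 24 m
11–16 s: ½(2 + 8)(5) = 25 m
16–22 s: ½(8 + 0)(6) = 24 m
Net displacement = 116 m

116 m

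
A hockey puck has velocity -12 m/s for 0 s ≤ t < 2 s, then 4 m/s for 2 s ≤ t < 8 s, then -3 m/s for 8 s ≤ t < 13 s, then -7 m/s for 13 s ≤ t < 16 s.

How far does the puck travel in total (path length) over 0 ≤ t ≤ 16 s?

Total distance travelled is ∫|v| dt — sum the magnitudes of each area piece.
0–2 s: |-12| × 2 = 24 m
2–8 s: |4| × 6 = 24 m
8–13 s: |-3| × 5 = 15 m
13–16 s: |-7| × 3 = 21 m
Total distance = 84 m

84 m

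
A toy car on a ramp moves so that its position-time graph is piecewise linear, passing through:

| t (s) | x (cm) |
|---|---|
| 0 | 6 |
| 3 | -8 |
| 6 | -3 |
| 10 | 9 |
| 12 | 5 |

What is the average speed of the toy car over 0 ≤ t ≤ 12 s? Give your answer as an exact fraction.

35/12 cm/s

Average speed = (total path length)/(elapsed time); on a piecewise-linear x-t graph the path length is Σ|Δx|.
0–3 s: |Δx| = |-8 − 6| = 14 cm
3–6 s: |Δx| = |-3 − -8| = 5 cm
6–10 s: |Δx| = |9 − -3| = 12 cm
10–12 s: |Δx| = |5 − 9| = 4 cm
Total path = 35 cm; average speed = 35/12 = 35/12 cm/s.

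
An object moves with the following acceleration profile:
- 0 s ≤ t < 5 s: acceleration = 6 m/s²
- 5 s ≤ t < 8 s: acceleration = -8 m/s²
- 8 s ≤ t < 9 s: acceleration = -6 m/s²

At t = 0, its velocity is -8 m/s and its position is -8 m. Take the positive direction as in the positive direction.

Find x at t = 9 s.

On each constant-a segment, Δv = aΔt and Δx = v₀Δt + ½aΔt²; chain segment to segment.
0–5 s: v starts -8 m/s; Δx = -8·5 + ½·6·5² = 35 m; v ends 22 m/s.
5–8 s: v starts 22 m/s; Δx = 22·3 + ½·-8·3² = 30 m; v ends -2 m/s.
8–9 s: v starts -2 m/s; Δx = -2·1 + ½·-6·1² = -5 m; v ends -8 m/s.
x(9) = -8 + Σ Δx = 52 m.

52 m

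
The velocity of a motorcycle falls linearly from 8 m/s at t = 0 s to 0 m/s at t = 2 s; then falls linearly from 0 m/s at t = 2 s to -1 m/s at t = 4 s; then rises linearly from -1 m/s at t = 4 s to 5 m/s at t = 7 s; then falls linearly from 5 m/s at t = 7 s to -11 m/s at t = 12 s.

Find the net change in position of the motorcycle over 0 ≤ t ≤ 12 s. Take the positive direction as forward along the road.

-2 m

Net displacement equals the area under the velocity-time graph (areas below the axis count negative).
0–2 s: ½(8 + 0)(2) = 8 m
2–4 s: ½(0 + -1)(2) = -1 m
4–7 s: ½(-1 + 5)(3) = 6 m
7–12 s: ½(5 + -11)(5) = -15 m
Net displacement = -2 m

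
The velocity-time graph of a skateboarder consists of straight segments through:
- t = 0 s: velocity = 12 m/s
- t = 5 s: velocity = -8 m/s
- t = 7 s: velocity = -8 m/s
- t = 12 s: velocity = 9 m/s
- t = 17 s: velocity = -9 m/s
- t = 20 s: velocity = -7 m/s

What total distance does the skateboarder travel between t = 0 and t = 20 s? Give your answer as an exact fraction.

1867/17 m

Distance (not displacement) is the total path length: add the absolute areas under v-t.
0–5 s: v = 0 at t = 3 s; triangle areas 18 + 8 = 26 m
5–7 s: |-8| × 2 = 16 m
7–12 s: v = 0 at t = 159/17 s; triangle areas 160/17 + 405/34 = 725/34 m
12–17 s: v = 0 at t = 14.5 s; triangle areas 11.25 + 11.25 = 22.5 m
17–20 s: |½(-9 + -7)(3)| = 24 m
Total distance = 1867/17 m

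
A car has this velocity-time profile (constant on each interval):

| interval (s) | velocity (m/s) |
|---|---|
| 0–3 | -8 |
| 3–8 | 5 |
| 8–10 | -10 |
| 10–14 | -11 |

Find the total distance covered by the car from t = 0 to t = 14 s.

113 m

Distance (not displacement) is the total path length: add the absolute areas under v-t.
0–3 s: |-8| × 3 = 24 m
3–8 s: |5| × 5 = 25 m
8–10 s: |-10| × 2 = 20 m
10–14 s: |-11| × 4 = 44 m
Total distance = 113 m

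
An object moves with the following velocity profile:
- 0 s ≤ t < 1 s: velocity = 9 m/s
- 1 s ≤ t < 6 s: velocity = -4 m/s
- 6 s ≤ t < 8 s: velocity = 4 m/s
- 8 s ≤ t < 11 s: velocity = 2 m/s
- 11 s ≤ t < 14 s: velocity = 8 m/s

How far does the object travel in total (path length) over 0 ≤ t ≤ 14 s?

67 m

Distance (not displacement) is the total path length: add the absolute areas under v-t.
0–1 s: |9| × 1 = 9 m
1–6 s: |-4| × 5 = 20 m
6–8 s: |4| × 2 = 8 m
8–11 s: |2| × 3 = 6 m
11–14 s: |8| × 3 = 24 m
Total distance = 67 m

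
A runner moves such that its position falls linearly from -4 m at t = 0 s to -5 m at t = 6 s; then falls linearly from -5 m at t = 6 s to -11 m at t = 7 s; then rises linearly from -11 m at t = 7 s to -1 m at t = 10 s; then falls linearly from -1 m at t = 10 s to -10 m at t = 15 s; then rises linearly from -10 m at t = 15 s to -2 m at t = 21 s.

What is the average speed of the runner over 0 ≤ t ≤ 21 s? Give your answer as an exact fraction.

Average speed = (total path length)/(elapsed time); on a piecewise-linear x-t graph the path length is Σ|Δx|.
0–6 s: |Δx| = |-5 − -4| = 1 m
6–7 s: |Δx| = |-11 − -5| = 6 m
7–10 s: |Δx| = |-1 − -11| = 10 m
10–15 s: |Δx| = |-10 − -1| = 9 m
15–21 s: |Δx| = |-2 − -10| = 8 m
Total path = 34 m; average speed = 34/21 = 34/21 m/s.

34/21 m/s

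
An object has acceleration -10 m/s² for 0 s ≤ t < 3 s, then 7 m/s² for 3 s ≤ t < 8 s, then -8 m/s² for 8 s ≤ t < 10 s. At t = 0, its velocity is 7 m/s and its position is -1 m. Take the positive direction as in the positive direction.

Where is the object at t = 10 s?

On each constant-a segment, Δv = aΔt and Δx = v₀Δt + ½aΔt²; chain segment to segment.
0–3 s: v starts 7 m/s; Δx = 7·3 + ½·-10·3² = -24 m; v ends -23 m/s.
3–8 s: v starts -23 m/s; Δx = -23·5 + ½·7·5² = -27.5 m; v ends 12 m/s.
8–10 s: v starts 12 m/s; Δx = 12·2 + ½·-8·2² = 8 m; v ends -4 m/s.
x(10) = -1 + Σ Δx = -44.5 m.

-44.5 m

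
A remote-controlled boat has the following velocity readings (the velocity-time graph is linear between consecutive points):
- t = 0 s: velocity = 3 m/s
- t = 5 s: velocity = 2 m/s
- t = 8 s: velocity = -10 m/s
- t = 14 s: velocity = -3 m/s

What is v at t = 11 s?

On 8–14 s the graph is linear from -10 to -3 m/s: v(11) = -10 + (-3 − -10)·(11 − 8)/(14 − 8) = -6.5 m/s.

-6.5 m/s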